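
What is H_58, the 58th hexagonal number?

The 58th hexagonal number is n(2n−1) with n = 58.
58·(2·58 − 1) = 58·115 = 6670.

6670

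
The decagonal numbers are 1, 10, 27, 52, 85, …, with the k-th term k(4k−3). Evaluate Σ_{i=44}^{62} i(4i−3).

Σ i(4i−3) = 4Σi² − 3Σi over i = 44..62.
Σi = 1953 − 946 = 1007 and Σi² = 81375 − 27434 = 53941.
4·53941 − 3·1007 = 212743.

212743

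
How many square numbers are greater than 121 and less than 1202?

The n-th square number is n².
Smallest index with value > 121: n = 12 (giving 144).
Largest index with value < 1202: n = 34 (giving 1156).
Indices 12 through 34: 23 terms.

23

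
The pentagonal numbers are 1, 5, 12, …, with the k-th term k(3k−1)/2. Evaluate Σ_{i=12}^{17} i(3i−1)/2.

1875

Σ i(3i−1)/2 = (3Σi² − Σi) / 2 over i = 12..17.
Σi = 153 − 66 = 87 and Σi² = 1785 − 506 = 1279.
(3·1279 − 1·87) / 2 = 3750/2 = 1875.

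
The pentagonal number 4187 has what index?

Set n(3n−1)/2 = 4187, giving 3n² − n − 8374 = 0.
So n = (1 + 317) / 6 = 318/6 = 53.

53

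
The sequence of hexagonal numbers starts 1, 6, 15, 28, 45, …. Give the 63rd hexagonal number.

7875

The 63rd hexagonal number is n(2n−1) with n = 63.
63·(2·63 − 1) = 63·125 = 7875.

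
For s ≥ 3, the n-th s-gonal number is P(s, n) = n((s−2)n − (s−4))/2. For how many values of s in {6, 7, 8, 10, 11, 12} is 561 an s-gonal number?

s = 6: P(6, 17) = 561. ✓
s = 7: P(7, 15) = 540 and P(7, 16) = 616; 561 is not s-gonal.
s = 8: P(8, 14) = 560 and P(8, 15) = 645; 561 is not s-gonal.
s = 10: P(10, 12) = 540 and P(10, 13) = 637; 561 is not s-gonal.
s = 11: P(11, 11) = 506 and P(11, 12) = 606; 561 is not s-gonal.
s = 12: P(12, 11) = 561. ✓
Hits: s ∈ {6, 12} → 2.

2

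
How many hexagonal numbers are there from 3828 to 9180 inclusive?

25

The n-th hexagonal number is n(2n−1).
Smallest index with value ≥ 3828: n = 44 (giving 3828).
Largest index with value ≤ 9180: n = 68 (giving 9180).
Indices 44 through 68: 25 terms.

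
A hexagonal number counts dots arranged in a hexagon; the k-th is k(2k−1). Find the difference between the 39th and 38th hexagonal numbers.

153

Consecutive hexagonal numbers differ by 4n − 3: here 4·39 − 3 = 153.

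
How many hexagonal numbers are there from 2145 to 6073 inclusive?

The n-th hexagonal number is n(2n−1).
Smallest index with value ≥ 2145: n = 33 (giving 2145).
Largest index with value ≤ 6073: n = 55 (giving 5995).
Indices 33 through 55: 23 terms.

23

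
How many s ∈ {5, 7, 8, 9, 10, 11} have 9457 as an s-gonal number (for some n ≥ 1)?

s = 5: P(5, 79) = 9322 and P(5, 80) = 9560; 9457 is not s-gonal.
s = 7: P(7, 61) = 9211 and P(7, 62) = 9517; 9457 is not s-gonal.
s = 8: P(8, 56) = 9296 and P(8, 57) = 9633; 9457 is not s-gonal.
s = 9: P(9, 52) = 9334 and P(9, 53) = 9699; 9457 is not s-gonal.
s = 10: P(10, 49) = 9457. ✓
s = 11: P(11, 46) = 9361 and P(11, 47) = 9776; 9457 is not s-gonal.
Hits: s ∈ {10} → 1.

1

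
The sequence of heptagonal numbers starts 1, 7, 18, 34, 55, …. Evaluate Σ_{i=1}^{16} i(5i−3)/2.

3536

Σ i(5i−3)/2 = (5Σi² − 3Σi) / 2 over i = 1..16.
Σi = 136 and Σi² = 1496.
(5·1496 − 3·136) / 2 = 7072/2 = 3536.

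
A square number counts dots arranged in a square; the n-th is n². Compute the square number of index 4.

The 4th square number is n² with n = 4.
4² = 16.

16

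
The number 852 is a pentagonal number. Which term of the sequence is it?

Set n(3n−1)/2 = 852, giving 3n² − n − 1704 = 0.
So n = (1 + 143) / 6 = 144/6 = 24.

24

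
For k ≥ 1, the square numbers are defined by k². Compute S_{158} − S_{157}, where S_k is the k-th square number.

n² − (n−1)² = 2n − 1, so 158² − 157² = 2·158 − 1 = 315.

315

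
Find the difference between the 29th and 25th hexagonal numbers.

428

29·(2·29 − 1) = 1653 and 25·(2·25 − 1) = 1225.
Difference: 1653 − 1225 = 428.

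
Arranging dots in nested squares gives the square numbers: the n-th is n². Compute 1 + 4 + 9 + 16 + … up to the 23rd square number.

4324

Σ_{i=1}^{23} i² = 23·24·47/6 = 4324.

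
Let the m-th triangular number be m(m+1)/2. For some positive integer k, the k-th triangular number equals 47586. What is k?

Set n(n+1)/2 = 47586, giving n² + n − 95172 = 0.
So n = (-1 + 617) / 2 = 616/2 = 308.

308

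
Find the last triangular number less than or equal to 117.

Solve n(n+1)/2 ≤ 117 for integer n.
n = 14 gives 105 ≤ 117, while n = 15 gives 120 > 117; so the answer is 105.

105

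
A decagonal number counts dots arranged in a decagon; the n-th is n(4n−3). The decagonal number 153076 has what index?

Set n(4n−3) = 153076, giving 4n² − 3n − 153076 = 0.
The discriminant is 9 + 16·153076 = 2449225, and √2449225 = 1565.
So n = (3 + 1565) / 8 = 1568/8 = 196.

196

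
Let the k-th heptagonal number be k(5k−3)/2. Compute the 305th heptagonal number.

The 305th heptagonal number is n(5n−3)/2 with n = 305.
305·(5·305 − 3)/2 = 305·1522/2 = 305·761 = 232105.

232105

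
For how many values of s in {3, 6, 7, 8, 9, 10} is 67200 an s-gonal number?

1

s = 3: P(3, 366) = 67161 and P(3, 367) = 67528; 67200 is not s-gonal.
s = 6: P(6, 183) = 66795 and P(6, 184) = 67528; 67200 is not s-gonal.
s = 7: P(7, 164) = 66994 and P(7, 165) = 67815; 67200 is not s-gonal.
s = 8: P(8, 150) = 67200. ✓
s = 9: P(9, 138) = 66309 and P(9, 139) = 67276; 67200 is not s-gonal.
s = 10: P(10, 129) = 66177 and P(10, 130) = 67210; 67200 is not s-gonal.
Hits: s ∈ {8} → 1.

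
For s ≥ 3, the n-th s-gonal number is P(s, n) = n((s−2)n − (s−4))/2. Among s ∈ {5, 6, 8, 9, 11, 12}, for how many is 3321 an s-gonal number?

s = 5: P(5, 47) = 3290 and P(5, 48) = 3432; 3321 is not s-gonal.
s = 6: P(6, 41) = 3321. ✓
s = 8: P(8, 33) = 3201 and P(8, 34) = 3400; 3321 is not s-gonal.
s = 9: P(9, 31) = 3286 and P(9, 32) = 3504; 3321 is not s-gonal.
s = 11: P(11, 27) = 3186 and P(11, 28) = 3430; 3321 is not s-gonal.
s = 12: P(12, 26) = 3276 and P(12, 27) = 3537; 3321 is not s-gonal.
Hits: s ∈ {6} → 1.

1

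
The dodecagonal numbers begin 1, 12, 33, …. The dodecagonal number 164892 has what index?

182

Set n(5n−4) = 164892, giving 5n² − 4n − 164892 = 0.
The discriminant is 16 + 20·164892 = 3297856, and √3297856 = 1816.
So n = (4 + 1816) / 10 = 1820/10 = 182.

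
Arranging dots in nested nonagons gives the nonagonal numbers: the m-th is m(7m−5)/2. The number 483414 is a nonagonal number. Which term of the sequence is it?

Set n(7n−5)/2 = 483414, giving 7n² − 5n − 966828 = 0.
The discriminant is 25 + 56·483414 = 27071209, and √27071209 = 5203.
So n = (5 + 5203) / 14 = 5208/14 = 372.

372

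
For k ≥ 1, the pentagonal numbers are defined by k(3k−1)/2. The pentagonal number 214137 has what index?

378

Set n(3n−1)/2 = 214137, giving 3n² − n − 428274 = 0.
So n = (1 + 2267) / 6 = 2268/6 = 378.
Check: 378·(3·378 − 1)/2 = 214137. ✓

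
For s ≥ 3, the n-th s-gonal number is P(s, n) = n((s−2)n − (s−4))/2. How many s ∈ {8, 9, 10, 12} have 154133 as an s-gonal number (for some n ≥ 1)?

1

s = 8: P(8, 227) = 154133. ✓
s = 9: P(9, 210) = 153825 and P(9, 211) = 155296; 154133 is not s-gonal.
s = 10: P(10, 196) = 153076 and P(10, 197) = 154645; 154133 is not s-gonal.
s = 12: P(12, 175) = 152425 and P(12, 176) = 154176; 154133 is not s-gonal.
Hits: s ∈ {8} → 1.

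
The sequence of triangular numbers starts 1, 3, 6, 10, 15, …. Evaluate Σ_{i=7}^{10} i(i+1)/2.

Σ i(i+1)/2 = (Σi² + Σi) / 2 over i = 7..10.
Σi = 55 − 21 = 34 and Σi² = 385 − 91 = 294.
(1·294 + 1·34) / 2 = 328/2 = 164.

164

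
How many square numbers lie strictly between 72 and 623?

The n-th square number is n².
Smallest index with value > 72: n = 9 (giving 81).
Largest index with value < 623: n = 24 (giving 576).
Indices 9 through 24: 16 terms.

16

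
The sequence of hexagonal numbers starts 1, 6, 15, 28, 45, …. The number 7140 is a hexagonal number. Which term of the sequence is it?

60

Set n(2n−1) = 7140, giving 2n² − n − 7140 = 0.
The discriminant is 1 + 8·7140 = 57121, and √57121 = 239.
So n = (1 + 239) / 4 = 240/4 = 60.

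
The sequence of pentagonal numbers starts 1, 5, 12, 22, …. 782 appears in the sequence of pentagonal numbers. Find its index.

23

Set n(3n−1)/2 = 782, giving 3n² − n − 1564 = 0.
The discriminant is 1 + 24·782 = 18769, and √18769 = 137.
So n = (1 + 137) / 6 = 138/6 = 23.
Check: 23·(3·23 − 1)/2 = 782. ✓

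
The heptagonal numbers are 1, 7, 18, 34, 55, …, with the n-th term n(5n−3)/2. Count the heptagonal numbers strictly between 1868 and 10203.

37

The n-th heptagonal number is n(5n−3)/2.
Smallest index with value > 1868: n = 28 (giving 1918).
Largest index with value < 10203: n = 64 (giving 10144).
Indices 28 through 64: 37 terms.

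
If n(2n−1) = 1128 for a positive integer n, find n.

24

Set n(2n−1) = 1128, giving 2n² − n − 1128 = 0.
So n = (1 + 95) / 4 = 96/4 = 24.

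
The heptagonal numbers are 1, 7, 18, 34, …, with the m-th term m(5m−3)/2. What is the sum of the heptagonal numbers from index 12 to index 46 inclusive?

80990

Σ i(5i−3)/2 = (5Σi² − 3Σi) / 2 over i = 12..46.
Σi = 1081 − 66 = 1015 and Σi² = 33511 − 506 = 33005.
(5·33005 − 3·1015) / 2 = 161980/2 = 80990.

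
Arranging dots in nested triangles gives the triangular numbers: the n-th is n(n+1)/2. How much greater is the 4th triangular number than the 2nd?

7

4·5/2 = 10 and 2·3/2 = 3.
Difference: 10 − 3 = 7.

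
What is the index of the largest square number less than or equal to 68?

8

Solve n² ≤ 68 for integer n.
n = 8 gives 64 ≤ 68, while n = 9 gives 81 > 68; so the answer is index 8.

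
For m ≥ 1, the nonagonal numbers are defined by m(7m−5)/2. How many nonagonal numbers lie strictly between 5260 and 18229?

The n-th nonagonal number is n(7n−5)/2.
Smallest index with value > 5260: n = 40 (giving 5500).
Largest index with value < 18229: n = 72 (giving 17964).
Indices 40 through 72: 33 terms.

33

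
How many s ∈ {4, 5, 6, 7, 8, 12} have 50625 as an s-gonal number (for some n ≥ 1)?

s = 4: P(4, 225) = 50625. ✓
s = 5: P(5, 183) = 50142 and P(5, 184) = 50692; 50625 is not s-gonal.
s = 6: P(6, 159) = 50403 and P(6, 160) = 51040; 50625 is not s-gonal.
s = 7: P(7, 142) = 50197 and P(7, 143) = 50908; 50625 is not s-gonal.
s = 8: P(8, 130) = 50440 and P(8, 131) = 51221; 50625 is not s-gonal.
s = 12: P(12, 101) = 50601 and P(12, 102) = 51612; 50625 is not s-gonal.
Hits: s ∈ {4} → 1.

1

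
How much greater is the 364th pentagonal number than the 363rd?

1090

Consecutive pentagonal numbers differ by 3n − 2: here 3·364 − 2 = 1090.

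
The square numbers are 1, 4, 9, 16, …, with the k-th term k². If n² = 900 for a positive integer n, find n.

We need n² = 900, so n = √900 = 30.

30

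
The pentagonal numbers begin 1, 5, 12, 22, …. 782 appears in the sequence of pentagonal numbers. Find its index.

Set n(3n−1)/2 = 782, giving 3n² − n − 1564 = 0.
The discriminant is 1 + 24·782 = 18769, and √18769 = 137.
So n = (1 + 137) / 6 = 138/6 = 23.

23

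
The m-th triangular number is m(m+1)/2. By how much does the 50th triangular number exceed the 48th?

99

50·51/2 = 1275 and 48·49/2 = 1176.
Difference: 1275 − 1176 = 99.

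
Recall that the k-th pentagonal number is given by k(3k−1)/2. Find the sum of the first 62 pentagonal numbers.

Σ i(3i−1)/2 = (3Σi² − Σi) / 2 over i = 1..62.
Σi = 1953 and Σi² = 81375.
(3·81375 − 1·1953) / 2 = 242172/2 = 121086.

121086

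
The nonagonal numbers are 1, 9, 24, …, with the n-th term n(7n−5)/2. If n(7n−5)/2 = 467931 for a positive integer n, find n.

Set n(7n−5)/2 = 467931, giving 7n² − 5n − 935862 = 0.
The discriminant is 25 + 56·467931 = 26204161, and √26204161 = 5119.
So n = (5 + 5119) / 14 = 5124/14 = 366.
Check: 366·(7·366 − 5)/2 = 467931. ✓

366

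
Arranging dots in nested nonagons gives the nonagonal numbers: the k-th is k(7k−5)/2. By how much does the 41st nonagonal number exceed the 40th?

Consecutive nonagonal numbers differ by 7n − 6: here 7·41 − 6 = 281.

281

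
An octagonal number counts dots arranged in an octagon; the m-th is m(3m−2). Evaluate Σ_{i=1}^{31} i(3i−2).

Σ i(3i−2) = 3Σi² − 2Σi over i = 1..31.
Σi = 496 and Σi² = 10416.
3·10416 − 2·496 = 30256.

30256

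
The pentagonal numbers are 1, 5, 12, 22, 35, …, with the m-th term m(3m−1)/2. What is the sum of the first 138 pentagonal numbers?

Σ i(3i−1)/2 = (3Σi² − Σi) / 2 over i = 1..138.
Σi = 9591 and Σi² = 885569.
(3·885569 − 1·9591) / 2 = 2647116/2 = 1323558.

1323558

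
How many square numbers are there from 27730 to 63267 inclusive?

85

The n-th square number is n².
Smallest index with value ≥ 27730: n = 167 (giving 27889).
Largest index with value ≤ 63267: n = 251 (giving 63001).
Indices 167 through 251: 85 terms.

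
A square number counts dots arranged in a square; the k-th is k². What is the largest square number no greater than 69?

64

Solve n² ≤ 69 for integer n.
n = 8 gives 64 ≤ 69, while n = 9 gives 81 > 69; so the answer is 64.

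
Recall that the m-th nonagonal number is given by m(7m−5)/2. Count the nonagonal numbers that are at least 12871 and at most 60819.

72

The n-th nonagonal number is n(7n−5)/2.
Smallest index with value ≥ 12871: n = 61 (giving 12871).
Largest index with value ≤ 60819: n = 132 (giving 60654).
Indices 61 through 132: 72 terms.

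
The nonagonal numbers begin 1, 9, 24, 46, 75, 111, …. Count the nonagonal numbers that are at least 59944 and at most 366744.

193

The n-th nonagonal number is n(7n−5)/2.
Smallest index with value ≥ 59944: n = 132 (giving 60654).
Largest index with value ≤ 366744: n = 324 (giving 366606).
Indices 132 through 324: 193 terms.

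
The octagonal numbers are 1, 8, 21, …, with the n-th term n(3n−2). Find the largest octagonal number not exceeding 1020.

Solve n(3n−2) ≤ 1020 for integer n.
n = 18 gives 936 ≤ 1020, while n = 19 gives 1045 > 1020; so the answer is 936.

936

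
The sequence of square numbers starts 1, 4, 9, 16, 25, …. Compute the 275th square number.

75625

The 275th square number is n² with n = 275.
275² = 75625.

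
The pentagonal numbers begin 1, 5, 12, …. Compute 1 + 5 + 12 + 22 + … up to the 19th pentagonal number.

3610

Σ i(3i−1)/2 = (3Σi² − Σi) / 2 over i = 1..19.
Σi = 190 and Σi² = 2470.
(3·2470 − 1·190) / 2 = 7220/2 = 3610.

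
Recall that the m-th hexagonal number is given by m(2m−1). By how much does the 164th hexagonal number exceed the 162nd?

1302

164·(2·164 − 1) = 53628 and 162·(2·162 − 1) = 52326.
Difference: 53628 − 52326 = 1302.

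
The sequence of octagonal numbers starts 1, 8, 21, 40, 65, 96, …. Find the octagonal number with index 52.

The 52nd octagonal number is n(3n−2) with n = 52.
52·(3·52 − 2) = 52·154 = 8008.

8008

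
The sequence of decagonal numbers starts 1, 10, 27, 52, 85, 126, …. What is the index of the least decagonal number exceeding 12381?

57

Solve n(4n−3) > 12381 for integer n.
The largest n with value ≤ 12381 is 56 (since 12376 ≤ 12381 < 12825), so the first above is n = 57, value 12825.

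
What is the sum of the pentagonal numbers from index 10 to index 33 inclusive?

Σ i(3i−1)/2 = (3Σi² − Σi) / 2 over i = 10..33.
Σi = 561 − 45 = 516 and Σi² = 12529 − 285 = 12244.
(3·12244 − 1·516) / 2 = 36216/2 = 18108.

18108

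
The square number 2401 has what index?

We need n² = 2401, so n = √2401 = 49.

49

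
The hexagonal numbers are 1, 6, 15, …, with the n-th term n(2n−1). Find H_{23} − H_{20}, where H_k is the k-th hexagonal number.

255

23·(2·23 − 1) = 1035 and 20·(2·20 − 1) = 780.
Difference: 1035 − 780 = 255.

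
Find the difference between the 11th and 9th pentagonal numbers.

11·(3·11 − 1)/2 = 176 and 9·(3·9 − 1)/2 = 117.
Difference: 176 − 117 = 59.

59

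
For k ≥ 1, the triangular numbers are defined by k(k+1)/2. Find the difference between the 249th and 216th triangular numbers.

7689

249·250/2 = 31125 and 216·217/2 = 23436.
Difference: 31125 − 23436 = 7689.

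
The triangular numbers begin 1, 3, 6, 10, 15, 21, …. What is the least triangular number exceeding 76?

78

Solve n(n+1)/2 > 76 for integer n.
The largest n with value ≤ 76 is 11 (since 66 ≤ 76 < 78), so the first above is n = 12, value 78.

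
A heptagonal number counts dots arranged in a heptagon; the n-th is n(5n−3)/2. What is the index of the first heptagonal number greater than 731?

Solve n(5n−3)/2 > 731 for integer n.
The largest n with value ≤ 731 is 17 (since 697 ≤ 731 < 783), so the first above is n = 18, value 783.

18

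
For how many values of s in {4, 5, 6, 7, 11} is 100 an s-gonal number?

s = 4: P(4, 10) = 100. ✓
s = 5: P(5, 8) = 92 and P(5, 9) = 117; 100 is not s-gonal.
s = 6: P(6, 7) = 91 and P(6, 8) = 120; 100 is not s-gonal.
s = 7: P(7, 6) = 81 and P(7, 7) = 112; 100 is not s-gonal.
s = 11: P(11, 5) = 95 and P(11, 6) = 141; 100 is not s-gonal.
Hits: s ∈ {4} → 1.

1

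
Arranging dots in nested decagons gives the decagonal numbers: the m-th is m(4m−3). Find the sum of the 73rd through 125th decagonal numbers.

Σ i(4i−3) = 4Σi² − 3Σi over i = 73..125.
Σi = 7875 − 2628 = 5247 and Σi² = 658875 − 127020 = 531855.
4·531855 − 3·5247 = 2111679.

2111679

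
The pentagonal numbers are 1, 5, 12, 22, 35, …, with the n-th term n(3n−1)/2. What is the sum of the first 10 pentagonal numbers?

Σ i(3i−1)/2 = (3Σi² − Σi) / 2 over i = 1..10.
Σi = 55 and Σi² = 385.
(3·385 − 1·55) / 2 = 1100/2 = 550.

550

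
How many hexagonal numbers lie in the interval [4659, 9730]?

The n-th hexagonal number is n(2n−1).
Smallest index with value ≥ 4659: n = 49 (giving 4753).
Largest index with value ≤ 9730: n = 70 (giving 9730).
Indices 49 through 70: 22 terms.

22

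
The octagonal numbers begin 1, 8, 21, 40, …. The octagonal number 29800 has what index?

Set n(3n−2) = 29800, giving 3n² − 2n − 29800 = 0.
The discriminant is 4 + 12·29800 = 357604, and √357604 = 598.
So n = (2 + 598) / 6 = 600/6 = 100.
Check: 100·(3·100 − 2) = 29800. ✓

100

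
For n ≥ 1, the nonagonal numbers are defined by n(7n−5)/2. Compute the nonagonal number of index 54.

The 54th nonagonal number is n(7n−5)/2 with n = 54.
54·(7·54 − 5)/2 = 54·373/2 = 10071.

10071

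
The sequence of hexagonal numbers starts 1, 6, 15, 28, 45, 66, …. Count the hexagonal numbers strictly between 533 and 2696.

20

The n-th hexagonal number is n(2n−1).
Smallest index with value > 533: n = 17 (giving 561).
Largest index with value < 2696: n = 36 (giving 2556).
Indices 17 through 36: 20 terms.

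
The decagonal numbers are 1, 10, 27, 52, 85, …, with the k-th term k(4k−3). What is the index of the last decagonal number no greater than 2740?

Solve n(4n−3) ≤ 2740 for integer n.
n = 26 gives 2626 ≤ 2740, while n = 27 gives 2835 > 2740; so the answer is index 26.

26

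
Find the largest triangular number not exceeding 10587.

10585

Solve n(n+1)/2 ≤ 10587 for integer n.
n = 145 gives 10585 ≤ 10587, while n = 146 gives 10731 > 10587; so the answer is 10585.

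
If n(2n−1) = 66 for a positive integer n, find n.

Set n(2n−1) = 66, giving 2n² − n − 66 = 0.
The discriminant is 1 + 8·66 = 529, and √529 = 23.
So n = (1 + 23) / 4 = 24/4 = 6.

6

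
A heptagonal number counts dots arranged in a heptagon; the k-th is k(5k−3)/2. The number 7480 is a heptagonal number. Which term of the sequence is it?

55

Set n(5n−3)/2 = 7480, giving 5n² − 3n − 14960 = 0.
The discriminant is 9 + 40·7480 = 299209, and √299209 = 547.
So n = (3 + 547) / 10 = 550/10 = 55.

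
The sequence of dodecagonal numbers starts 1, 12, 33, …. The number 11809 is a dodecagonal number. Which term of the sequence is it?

Set n(5n−4) = 11809, giving 5n² − 4n − 11809 = 0.
The discriminant is 16 + 20·11809 = 236196, and √236196 = 486.
So n = (4 + 486) / 10 = 490/10 = 49.

49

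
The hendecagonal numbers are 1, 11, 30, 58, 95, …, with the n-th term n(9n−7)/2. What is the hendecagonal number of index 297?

395901

297·(9·297 − 7)/2 = 297·2666/2 = 297·1333 = 395901.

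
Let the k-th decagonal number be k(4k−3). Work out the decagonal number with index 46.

8326

The 46th decagonal number is n(4n−3) with n = 46.
46·(4·46 − 3) = 46·181 = 8326.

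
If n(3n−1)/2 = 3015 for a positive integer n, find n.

Set n(3n−1)/2 = 3015, giving 3n² − n − 6030 = 0.
So n = (1 + 269) / 6 = 270/6 = 45.
Check: 45·(3·45 − 1)/2 = 3015. ✓

45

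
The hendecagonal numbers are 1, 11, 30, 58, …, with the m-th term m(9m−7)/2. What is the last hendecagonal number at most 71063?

71001

Solve n(9n−7)/2 ≤ 71063 for integer n.
n = 126 gives 71001 ≤ 71063, while n = 127 gives 72136 > 71063; so the answer is 71001.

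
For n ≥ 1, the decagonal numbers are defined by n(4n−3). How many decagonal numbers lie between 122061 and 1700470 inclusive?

477

The n-th decagonal number is n(4n−3).
Smallest index with value ≥ 122061: n = 176 (giving 123376).
Largest index with value ≤ 1700470: n = 652 (giving 1698460).
Indices 176 through 652: 477 terms.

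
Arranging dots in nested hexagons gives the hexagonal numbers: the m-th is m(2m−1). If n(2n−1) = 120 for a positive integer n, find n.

Set n(2n−1) = 120, giving 2n² − n − 120 = 0.
So n = (1 + 31) / 4 = 32/4 = 8.

8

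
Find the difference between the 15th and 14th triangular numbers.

15

Consecutive triangular numbers differ by n: T_{15} − T_{14} = 15.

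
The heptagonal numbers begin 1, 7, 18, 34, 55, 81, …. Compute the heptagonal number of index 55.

7480

The 55th heptagonal number is n(5n−3)/2 with n = 55.
55·(5·55 − 3)/2 = 55·272/2 = 55·136 = 7480.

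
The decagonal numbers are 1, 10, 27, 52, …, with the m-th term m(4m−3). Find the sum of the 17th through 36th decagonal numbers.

Σ i(4i−3) = 4Σi² − 3Σi over i = 17..36.
Σi = 666 − 136 = 530 and Σi² = 16206 − 1496 = 14710.
4·14710 − 3·530 = 57250.

57250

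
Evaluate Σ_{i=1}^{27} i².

Σ_{i=1}^{27} i² = 27·28·55/6 = 6930.

6930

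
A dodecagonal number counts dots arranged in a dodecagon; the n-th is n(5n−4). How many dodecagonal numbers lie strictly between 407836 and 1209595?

206

The n-th dodecagonal number is n(5n−4).
Smallest index with value > 407836: n = 287 (giving 410697).
Largest index with value < 1209595: n = 492 (giving 1208352).
Indices 287 through 492: 206 terms.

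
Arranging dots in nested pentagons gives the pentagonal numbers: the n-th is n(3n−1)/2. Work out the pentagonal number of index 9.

117

9·(3·9 − 1)/2 = 9·26/2 = 9·13 = 117.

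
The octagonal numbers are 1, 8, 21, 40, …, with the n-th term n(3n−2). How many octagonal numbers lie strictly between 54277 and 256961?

The n-th octagonal number is n(3n−2).
Smallest index with value > 54277: n = 135 (giving 54405).
Largest index with value < 256961: n = 292 (giving 255208).
Indices 135 through 292: 158 terms.

158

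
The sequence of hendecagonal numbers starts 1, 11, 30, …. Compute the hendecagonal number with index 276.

341826

276·(9·276 − 7)/2 = 276·2477/2 = 341826.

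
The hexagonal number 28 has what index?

4

Set n(2n−1) = 28, giving 2n² − n − 28 = 0.
So n = (1 + 15) / 4 = 16/4 = 4.
Check: 4·(2·4 − 1) = 28. ✓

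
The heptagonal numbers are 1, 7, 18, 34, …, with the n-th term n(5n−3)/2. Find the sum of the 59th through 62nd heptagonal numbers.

36252

Σ i(5i−3)/2 = (5Σi² − 3Σi) / 2 over i = 59..62.
Σi = 1953 − 1711 = 242 and Σi² = 81375 − 66729 = 14646.
(5·14646 − 3·242) / 2 = 72504/2 = 36252.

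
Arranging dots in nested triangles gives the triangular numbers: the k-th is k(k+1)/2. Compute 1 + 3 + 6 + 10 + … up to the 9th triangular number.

165

Σ i(i+1)/2 = (Σi² + Σi) / 2 over i = 1..9.
Σi = 45 and Σi² = 285.
(1·285 + 1·45) / 2 = 330/2 = 165.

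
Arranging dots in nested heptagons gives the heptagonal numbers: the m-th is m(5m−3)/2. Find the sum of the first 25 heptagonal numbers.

13325

Σ i(5i−3)/2 = (5Σi² − 3Σi) / 2 over i = 1..25.
Σi = 325 and Σi² = 5525.
(5·5525 − 3·325) / 2 = 26650/2 = 13325.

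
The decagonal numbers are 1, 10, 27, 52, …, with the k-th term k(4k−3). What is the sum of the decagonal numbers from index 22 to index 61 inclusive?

Σ i(4i−3) = 4Σi² − 3Σi over i = 22..61.
Σi = 1891 − 231 = 1660 and Σi² = 77531 − 3311 = 74220.
4·74220 − 3·1660 = 291900.

291900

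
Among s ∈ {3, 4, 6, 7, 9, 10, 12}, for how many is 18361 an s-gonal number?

2

s = 3: P(3, 191) = 18336 and P(3, 192) = 18528; 18361 is not s-gonal.
s = 4: P(4, 135) = 18225 and P(4, 136) = 18496; 18361 is not s-gonal.
s = 6: P(6, 96) = 18336 and P(6, 97) = 18721; 18361 is not s-gonal.
s = 7: P(7, 86) = 18361. ✓
s = 9: P(9, 72) = 17964 and P(9, 73) = 18469; 18361 is not s-gonal.
s = 10: P(10, 68) = 18292 and P(10, 69) = 18837; 18361 is not s-gonal.
s = 12: P(12, 61) = 18361. ✓
Hits: s ∈ {7, 12} → 2.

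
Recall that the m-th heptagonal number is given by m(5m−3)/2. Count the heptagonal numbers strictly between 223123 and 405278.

103

The n-th heptagonal number is n(5n−3)/2.
Smallest index with value > 223123: n = 300 (giving 224550).
Largest index with value < 405278: n = 402 (giving 403407).
Indices 300 through 402: 103 terms.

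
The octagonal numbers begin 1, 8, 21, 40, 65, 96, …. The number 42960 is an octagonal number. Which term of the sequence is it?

120

Set n(3n−2) = 42960, giving 3n² − 2n − 42960 = 0.
The discriminant is 4 + 12·42960 = 515524, and √515524 = 718.
So n = (2 + 718) / 6 = 720/6 = 120.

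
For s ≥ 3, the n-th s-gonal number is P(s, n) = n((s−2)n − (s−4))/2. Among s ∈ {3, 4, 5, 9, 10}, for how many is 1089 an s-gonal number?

2

s = 3: P(3, 46) = 1081 and P(3, 47) = 1128; 1089 is not s-gonal.
s = 4: P(4, 33) = 1089. ✓
s = 5: P(5, 27) = 1080 and P(5, 28) = 1162; 1089 is not s-gonal.
s = 9: P(9, 18) = 1089. ✓
s = 10: P(10, 16) = 976 and P(10, 17) = 1105; 1089 is not s-gonal.
Hits: s ∈ {4, 9} → 2.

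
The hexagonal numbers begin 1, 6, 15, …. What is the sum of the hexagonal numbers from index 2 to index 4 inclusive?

49

Σ i(2i−1) = 2Σi² − Σi over i = 2..4.
Σi = 10 − 1 = 9 and Σi² = 30 − 1 = 29.
2·29 − 1·9 = 49.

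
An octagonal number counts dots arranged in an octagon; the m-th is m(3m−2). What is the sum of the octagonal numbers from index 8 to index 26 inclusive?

Σ i(3i−2) = 3Σi² − 2Σi over i = 8..26.
Σi = 351 − 28 = 323 and Σi² = 6201 − 140 = 6061.
3·6061 − 2·323 = 17537.

17537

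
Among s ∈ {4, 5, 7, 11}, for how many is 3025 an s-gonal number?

1

s = 4: P(4, 55) = 3025. ✓
s = 5: P(5, 45) = 3015 and P(5, 46) = 3151; 3025 is not s-gonal.
s = 7: P(7, 35) = 3010 and P(7, 36) = 3186; 3025 is not s-gonal.
s = 11: P(11, 26) = 2951 and P(11, 27) = 3186; 3025 is not s-gonal.
Hits: s ∈ {4} → 1.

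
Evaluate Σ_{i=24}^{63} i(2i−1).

160300

Σ i(2i−1) = 2Σi² − Σi over i = 24..63.
Σi = 2016 − 276 = 1740 and Σi² = 85344 − 4324 = 81020.
2·81020 − 1·1740 = 160300.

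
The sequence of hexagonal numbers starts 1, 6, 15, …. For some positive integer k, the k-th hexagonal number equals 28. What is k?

4

Set n(2n−1) = 28, giving 2n² − n − 28 = 0.
The discriminant is 1 + 8·28 = 225, and √225 = 15.
So n = (1 + 15) / 4 = 16/4 = 4.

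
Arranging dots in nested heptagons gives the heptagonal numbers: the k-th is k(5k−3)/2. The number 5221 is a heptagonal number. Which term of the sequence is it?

Set n(5n−3)/2 = 5221, giving 5n² − 3n − 10442 = 0.
So n = (3 + 457) / 10 = 460/10 = 46.

46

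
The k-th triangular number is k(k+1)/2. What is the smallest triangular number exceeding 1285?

Solve n(n+1)/2 > 1285 for integer n.
The largest n with value ≤ 1285 is 50 (since 1275 ≤ 1285 < 1326), so the first above is n = 51, value 1326.

1326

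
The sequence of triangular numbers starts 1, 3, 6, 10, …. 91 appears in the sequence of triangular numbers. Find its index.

13

Set n(n+1)/2 = 91, giving n² + n − 182 = 0.
The discriminant is 1 + 8·91 = 729, and √729 = 27.
So n = (-1 + 27) / 2 = 26/2 = 13.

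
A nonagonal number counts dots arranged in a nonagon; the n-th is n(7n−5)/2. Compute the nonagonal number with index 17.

969

The 17th nonagonal number is n(7n−5)/2 with n = 17.
17·(7·17 − 5)/2 = 17·114/2 = 17·57 = 969.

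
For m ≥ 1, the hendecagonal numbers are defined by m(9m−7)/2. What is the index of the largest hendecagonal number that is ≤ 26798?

Solve n(9n−7)/2 ≤ 26798 for integer n.
n = 77 gives 26411 ≤ 26798, while n = 78 gives 27105 > 26798; so the answer is index 77.

77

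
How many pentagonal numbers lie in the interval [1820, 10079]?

48

The n-th pentagonal number is n(3n−1)/2.
Smallest index with value ≥ 1820: n = 35 (giving 1820).
Largest index with value ≤ 10079: n = 82 (giving 10045).
Indices 35 through 82: 48 terms.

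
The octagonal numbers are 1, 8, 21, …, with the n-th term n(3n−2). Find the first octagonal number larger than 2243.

Solve n(3n−2) > 2243 for integer n.
The largest n with value ≤ 2243 is 27 (since 2133 ≤ 2243 < 2296), so the first above is n = 28, value 2296.

2296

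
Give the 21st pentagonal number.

651

The 21st pentagonal number is n(3n−1)/2 with n = 21.
21·(3·21 − 1)/2 = 21·62/2 = 21·31 = 651.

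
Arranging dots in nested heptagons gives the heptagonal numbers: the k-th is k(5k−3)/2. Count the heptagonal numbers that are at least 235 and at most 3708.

The n-th heptagonal number is n(5n−3)/2.
Smallest index with value ≥ 235: n = 10 (giving 235).
Largest index with value ≤ 3708: n = 38 (giving 3553).
Indices 10 through 38: 29 terms.

29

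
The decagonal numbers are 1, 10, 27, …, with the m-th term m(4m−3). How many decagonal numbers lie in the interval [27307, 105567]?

The n-th decagonal number is n(4n−3).
Smallest index with value ≥ 27307: n = 83 (giving 27307).
Largest index with value ≤ 105567: n = 162 (giving 104490).
Indices 83 through 162: 80 terms.

80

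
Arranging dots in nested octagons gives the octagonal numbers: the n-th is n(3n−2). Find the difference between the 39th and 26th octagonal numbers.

39·(3·39 − 2) = 4485 and 26·(3·26 − 2) = 1976.
Difference: 4485 − 1976 = 2509.

2509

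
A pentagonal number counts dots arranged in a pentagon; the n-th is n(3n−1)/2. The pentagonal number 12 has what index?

3

Set n(3n−1)/2 = 12, giving 3n² − n − 24 = 0.
The discriminant is 1 + 24·12 = 289, and √289 = 17.
So n = (1 + 17) / 6 = 18/6 = 3.
Check: 3·(3·3 − 1)/2 = 12. ✓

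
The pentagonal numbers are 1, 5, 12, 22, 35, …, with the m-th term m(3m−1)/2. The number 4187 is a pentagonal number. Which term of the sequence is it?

53

Set n(3n−1)/2 = 4187, giving 3n² − n − 8374 = 0.
So n = (1 + 317) / 6 = 318/6 = 53.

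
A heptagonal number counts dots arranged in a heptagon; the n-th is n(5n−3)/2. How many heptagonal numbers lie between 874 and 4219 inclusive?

23

The n-th heptagonal number is n(5n−3)/2.
Smallest index with value ≥ 874: n = 19 (giving 874).
Largest index with value ≤ 4219: n = 41 (giving 4141).
Indices 19 through 41: 23 terms.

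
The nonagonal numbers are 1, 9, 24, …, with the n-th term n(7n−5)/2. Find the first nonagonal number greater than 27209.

Solve n(7n−5)/2 > 27209 for integer n.
The largest n with value ≤ 27209 is 88 (since 26884 ≤ 27209 < 27501), so the first above is n = 89, value 27501.

27501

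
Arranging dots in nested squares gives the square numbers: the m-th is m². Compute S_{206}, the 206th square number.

The 206th square number is n² with n = 206.
206² = 42436.

42436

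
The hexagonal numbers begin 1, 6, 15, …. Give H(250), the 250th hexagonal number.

124750

The 250th hexagonal number is n(2n−1) with n = 250.
250·(2·250 − 1) = 250·499 = 124750.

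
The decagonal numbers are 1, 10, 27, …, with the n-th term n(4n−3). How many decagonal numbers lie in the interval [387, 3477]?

19

The n-th decagonal number is n(4n−3).
Smallest index with value ≥ 387: n = 11 (giving 451).
Largest index with value ≤ 3477: n = 29 (giving 3277).
Indices 11 through 29: 19 terms.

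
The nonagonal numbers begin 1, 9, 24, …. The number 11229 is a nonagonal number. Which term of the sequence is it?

Set n(7n−5)/2 = 11229, giving 7n² − 5n − 22458 = 0.
The discriminant is 25 + 56·11229 = 628849, and √628849 = 793.
So n = (5 + 793) / 14 = 798/14 = 57.

57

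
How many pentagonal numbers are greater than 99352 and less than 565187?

356

The n-th pentagonal number is n(3n−1)/2.
Smallest index with value > 99352: n = 258 (giving 99717).
Largest index with value < 565187: n = 613 (giving 563347).
Indices 258 through 613: 356 terms.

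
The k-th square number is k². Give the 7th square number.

49

The 7th square number is n² with n = 7.
7² = 49.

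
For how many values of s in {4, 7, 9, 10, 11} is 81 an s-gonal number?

s = 4: P(4, 9) = 81. ✓
s = 7: P(7, 6) = 81. ✓
s = 9: P(9, 5) = 75 and P(9, 6) = 111; 81 is not s-gonal.
s = 10: P(10, 4) = 52 and P(10, 5) = 85; 81 is not s-gonal.
s = 11: P(11, 4) = 58 and P(11, 5) = 95; 81 is not s-gonal.
Hits: s ∈ {4, 7} → 2.

2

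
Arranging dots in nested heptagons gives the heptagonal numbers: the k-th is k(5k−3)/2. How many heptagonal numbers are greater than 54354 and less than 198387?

134

The n-th heptagonal number is n(5n−3)/2.
Smallest index with value > 54354: n = 148 (giving 54538).
Largest index with value < 198387: n = 281 (giving 196981).
Indices 148 through 281: 134 terms.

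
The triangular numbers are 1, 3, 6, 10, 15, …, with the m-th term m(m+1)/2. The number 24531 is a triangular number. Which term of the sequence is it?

Set n(n+1)/2 = 24531, giving n² + n − 49062 = 0.
The discriminant is 1 + 8·24531 = 196249, and √196249 = 443.
So n = (-1 + 443) / 2 = 442/2 = 221.

221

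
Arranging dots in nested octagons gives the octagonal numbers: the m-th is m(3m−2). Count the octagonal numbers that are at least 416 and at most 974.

The n-th octagonal number is n(3n−2).
Smallest index with value ≥ 416: n = 13 (giving 481).
Largest index with value ≤ 974: n = 18 (giving 936).
Indices 13 through 18: 6 terms.

6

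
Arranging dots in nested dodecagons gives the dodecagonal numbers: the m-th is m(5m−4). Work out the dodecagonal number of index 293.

The 293rd dodecagonal number is n(5n−4) with n = 293.
293·(5·293 − 4) = 293·1461 = 428073.

428073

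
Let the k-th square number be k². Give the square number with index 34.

The 34th square number is n² with n = 34.
34² = 1156.

1156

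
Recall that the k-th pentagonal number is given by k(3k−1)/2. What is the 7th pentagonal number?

The 7th pentagonal number is n(3n−1)/2 with n = 7.
7·(3·7 − 1)/2 = 7·20/2 = 7·10 = 70.

70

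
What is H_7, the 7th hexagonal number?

The 7th hexagonal number is n(2n−1) with n = 7.
7·(2·7 − 1) = 7·13 = 91.

91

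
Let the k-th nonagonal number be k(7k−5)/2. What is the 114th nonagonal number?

The 114th nonagonal number is n(7n−5)/2 with n = 114.
114·(7·114 − 5)/2 = 114·793/2 = 45201.

45201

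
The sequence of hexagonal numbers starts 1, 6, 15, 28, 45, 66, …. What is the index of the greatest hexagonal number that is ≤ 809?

Solve n(2n−1) ≤ 809 for integer n.
n = 20 gives 780 ≤ 809, while n = 21 gives 861 > 809; so the answer is index 20.

20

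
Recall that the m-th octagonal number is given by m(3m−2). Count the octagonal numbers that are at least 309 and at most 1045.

9

The n-th octagonal number is n(3n−2).
Smallest index with value ≥ 309: n = 11 (giving 341).
Largest index with value ≤ 1045: n = 19 (giving 1045).
Indices 11 through 19: 9 terms.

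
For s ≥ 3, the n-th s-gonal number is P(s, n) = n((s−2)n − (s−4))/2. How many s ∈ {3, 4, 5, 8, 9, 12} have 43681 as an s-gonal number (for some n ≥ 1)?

s = 3: P(3, 295) = 43660 and P(3, 296) = 43956; 43681 is not s-gonal.
s = 4: P(4, 209) = 43681. ✓
s = 5: P(5, 170) = 43265 and P(5, 171) = 43776; 43681 is not s-gonal.
s = 8: P(8, 121) = 43681. ✓
s = 9: P(9, 112) = 43624 and P(9, 113) = 44409; 43681 is not s-gonal.
s = 12: P(12, 93) = 42873 and P(12, 94) = 43804; 43681 is not s-gonal.
Hits: s ∈ {4, 8} → 2.

2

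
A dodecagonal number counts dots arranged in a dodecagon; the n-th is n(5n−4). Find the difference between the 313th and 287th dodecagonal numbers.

77896

313·(5·313 − 4) = 488593 and 287·(5·287 − 4) = 410697.
Difference: 488593 − 410697 = 77896.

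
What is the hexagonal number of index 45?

4005

The 45th hexagonal number is n(2n−1) with n = 45.
45·(2·45 − 1) = 45·89 = 4005.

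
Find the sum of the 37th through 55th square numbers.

40774

Σ_{i=37}^{55} i² = 56980 − 16206 = 40774.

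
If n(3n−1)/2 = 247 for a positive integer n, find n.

Set n(3n−1)/2 = 247, giving 3n² − n − 494 = 0.
So n = (1 + 77) / 6 = 78/6 = 13.

13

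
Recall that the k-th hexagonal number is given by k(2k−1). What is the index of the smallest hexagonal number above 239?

12

Solve n(2n−1) > 239 for integer n.
The largest n with value ≤ 239 is 11 (since 231 ≤ 239 < 276), so the first above is n = 12, value 276.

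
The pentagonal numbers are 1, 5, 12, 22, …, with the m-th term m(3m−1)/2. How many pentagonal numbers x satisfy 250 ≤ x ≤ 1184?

The n-th pentagonal number is n(3n−1)/2.
Smallest index with value ≥ 250: n = 14 (giving 287).
Largest index with value ≤ 1184: n = 28 (giving 1162).
Indices 14 through 28: 15 terms.

15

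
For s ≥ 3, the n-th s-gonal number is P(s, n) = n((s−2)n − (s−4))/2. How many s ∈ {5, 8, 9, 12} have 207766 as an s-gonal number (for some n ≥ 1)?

1

s = 5: P(5, 372) = 207390 and P(5, 373) = 208507; 207766 is not s-gonal.
s = 8: P(8, 263) = 206981 and P(8, 264) = 208560; 207766 is not s-gonal.
s = 9: P(9, 244) = 207766. ✓
s = 12: P(12, 204) = 207264 and P(12, 205) = 209305; 207766 is not s-gonal.
Hits: s ∈ {9} → 1.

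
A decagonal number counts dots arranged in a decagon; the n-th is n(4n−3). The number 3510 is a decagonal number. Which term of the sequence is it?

30

Set n(4n−3) = 3510, giving 4n² − 3n − 3510 = 0.
The discriminant is 9 + 16·3510 = 56169, and √56169 = 237.
So n = (3 + 237) / 8 = 240/8 = 30.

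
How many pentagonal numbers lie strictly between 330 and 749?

7

The n-th pentagonal number is n(3n−1)/2.
Smallest index with value > 330: n = 16 (giving 376).
Largest index with value < 749: n = 22 (giving 715).
Indices 16 through 22: 7 terms.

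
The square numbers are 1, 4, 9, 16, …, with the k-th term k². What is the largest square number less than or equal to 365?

361

Solve n² ≤ 365 for integer n.
n = 19 gives 361 ≤ 365, while n = 20 gives 400 > 365; so the answer is 361.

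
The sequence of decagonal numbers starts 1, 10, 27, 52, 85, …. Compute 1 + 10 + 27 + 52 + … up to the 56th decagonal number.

235676

Σ i(4i−3) = 4Σi² − 3Σi over i = 1..56.
Σi = 1596 and Σi² = 60116.
4·60116 − 3·1596 = 235676.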